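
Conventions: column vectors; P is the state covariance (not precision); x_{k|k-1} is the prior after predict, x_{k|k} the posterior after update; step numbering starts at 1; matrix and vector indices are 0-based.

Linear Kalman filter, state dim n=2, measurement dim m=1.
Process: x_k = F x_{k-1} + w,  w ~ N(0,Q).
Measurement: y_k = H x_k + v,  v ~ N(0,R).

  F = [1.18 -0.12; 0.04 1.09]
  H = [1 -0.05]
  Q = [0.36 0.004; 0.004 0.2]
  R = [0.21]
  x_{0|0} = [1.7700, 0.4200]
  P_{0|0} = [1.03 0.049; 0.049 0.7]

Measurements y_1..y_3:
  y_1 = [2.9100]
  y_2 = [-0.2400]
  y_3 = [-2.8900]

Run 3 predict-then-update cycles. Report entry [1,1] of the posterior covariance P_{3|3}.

P_post[1,1] = 1.8274

step 1: x^-=[2.0382, 0.5286]  P^-=[1.7904 0.0238; 0.0238 1.0376]  S=[2.0006]  K=[0.8943; -0.0140]  nu=[0.8982]  x^+=[2.8415, 0.5160]  P^+=[0.1903 0.0489; 0.0489 1.0372]
step 2: x^-=[3.2911, 0.6761]  P^-=[0.6260 -0.0600; -0.0600 1.4369]  S=[0.8456]  K=[0.7439; -0.1559]  nu=[-3.4973]  x^+=[0.6896, 1.2214]  P^+=[0.1581 0.0381; 0.0381 1.4163]
step 3: x^-=[0.6672, 1.3589]  P^-=[0.5898 -0.1250; -0.1250 1.8863]  S=[0.8170]  K=[0.7295; -0.2684]  nu=[-3.4892]  x^+=[-1.8783, 2.2956]  P^+=[0.1550 0.0350; 0.0350 1.8274]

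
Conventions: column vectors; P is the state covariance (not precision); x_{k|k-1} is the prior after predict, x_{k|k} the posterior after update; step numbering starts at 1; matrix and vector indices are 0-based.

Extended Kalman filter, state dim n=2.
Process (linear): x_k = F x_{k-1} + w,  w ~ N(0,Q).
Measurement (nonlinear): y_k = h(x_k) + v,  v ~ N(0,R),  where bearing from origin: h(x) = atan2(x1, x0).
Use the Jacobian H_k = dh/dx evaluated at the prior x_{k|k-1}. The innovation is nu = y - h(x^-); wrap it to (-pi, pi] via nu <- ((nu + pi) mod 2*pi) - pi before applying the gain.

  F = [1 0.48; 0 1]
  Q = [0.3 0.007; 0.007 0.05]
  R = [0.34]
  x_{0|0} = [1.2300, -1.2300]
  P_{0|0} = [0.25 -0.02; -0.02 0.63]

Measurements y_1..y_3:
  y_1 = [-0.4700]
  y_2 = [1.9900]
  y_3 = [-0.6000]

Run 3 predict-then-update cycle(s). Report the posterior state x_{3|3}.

step 1: x^-=[0.6396, -1.2300]  P^-=[0.6760 0.2894; 0.2894 0.6800]  H_jac=[0.6400 0.3328]  S=[0.8154]  K=[0.6486; 0.5047]  nu=[0.6213]  x^+=[1.0426, -0.9165]  P^+=[0.3329 0.0225; 0.0225 0.4723]
step 2: x^-=[0.6027, -0.9165]  P^-=[0.7633 0.2562; 0.2562 0.5223]  H_jac=[0.7617 0.5009]  S=[1.1095]  K=[0.6397; 0.4117]  nu=[2.9791]  x^+=[2.5085, 0.3101]  P^+=[0.3092 -0.0360; -0.0360 0.3343]
step 3: x^-=[2.6574, 0.3101]  P^-=[0.6517 0.1314; 0.1314 0.3843]  H_jac=[-0.0433 0.3713]  S=[0.3900]  K=[0.0527; 0.3512]  nu=[-0.7162]  x^+=[2.6196, 0.0586]  P^+=[0.6506 0.1242; 0.1242 0.3361]

x_post = [2.6196, 0.0586]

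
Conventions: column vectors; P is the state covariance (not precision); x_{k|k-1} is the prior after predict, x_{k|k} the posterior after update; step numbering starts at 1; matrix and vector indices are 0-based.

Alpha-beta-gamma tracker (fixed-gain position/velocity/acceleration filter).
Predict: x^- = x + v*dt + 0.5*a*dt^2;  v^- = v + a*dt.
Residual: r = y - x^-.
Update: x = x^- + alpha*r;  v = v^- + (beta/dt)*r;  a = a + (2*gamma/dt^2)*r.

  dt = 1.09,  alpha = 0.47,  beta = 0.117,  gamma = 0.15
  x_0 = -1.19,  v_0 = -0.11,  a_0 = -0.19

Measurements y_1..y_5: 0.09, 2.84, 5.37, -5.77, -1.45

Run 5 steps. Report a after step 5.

step 1: x_pred=-1.4228  r=1.5128  x^+=-0.7118  v^+=-0.1547  a^+=0.1920
step 2: x_pred=-0.7664  r=3.6064  x^+=0.9286  v^+=0.4416  a^+=1.1026
step 3: x_pred=2.0650  r=3.3050  x^+=3.6184  v^+=1.9982  a^+=1.9371
step 4: x_pred=6.9472  r=-12.7172  x^+=0.9701  v^+=2.7446  a^+=-1.2740
step 5: x_pred=3.2049  r=-4.6549  x^+=1.0171  v^+=0.8563  a^+=-2.4494

a_post = -2.4494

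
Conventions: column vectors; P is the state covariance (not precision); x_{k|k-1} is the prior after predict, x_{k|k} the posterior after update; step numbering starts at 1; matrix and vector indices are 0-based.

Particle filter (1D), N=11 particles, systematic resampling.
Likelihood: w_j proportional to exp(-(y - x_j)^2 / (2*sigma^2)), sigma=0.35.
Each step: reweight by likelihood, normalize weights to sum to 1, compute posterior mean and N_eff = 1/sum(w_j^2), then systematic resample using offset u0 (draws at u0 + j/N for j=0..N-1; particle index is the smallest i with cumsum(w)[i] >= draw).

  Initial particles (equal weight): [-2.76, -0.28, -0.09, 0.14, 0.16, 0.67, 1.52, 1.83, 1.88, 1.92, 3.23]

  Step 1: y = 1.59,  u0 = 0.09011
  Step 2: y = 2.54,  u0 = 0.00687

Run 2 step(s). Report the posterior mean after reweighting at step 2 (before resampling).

post_mean = 1.8731

step 1: w=[0.0000, 0.0000, 0.0000, 0.0001, 0.0001, 0.0100, 0.3108, 0.2507, 0.2250, 0.2033, 0.0000]  mean=1.7513  Neff=3.9757  idx=[6, 6, 6, 7, 7, 7, 8, 8, 9, 9, 9]
step 2: w=[0.0103, 0.0103, 0.0103, 0.0920, 0.0920, 0.0920, 0.1217, 0.1217, 0.1499, 0.1499, 0.1499]  mean=1.8731  Neff=8.1468  idx=[0, 3, 4, 5, 6, 7, 8, 8, 9, 9, 10]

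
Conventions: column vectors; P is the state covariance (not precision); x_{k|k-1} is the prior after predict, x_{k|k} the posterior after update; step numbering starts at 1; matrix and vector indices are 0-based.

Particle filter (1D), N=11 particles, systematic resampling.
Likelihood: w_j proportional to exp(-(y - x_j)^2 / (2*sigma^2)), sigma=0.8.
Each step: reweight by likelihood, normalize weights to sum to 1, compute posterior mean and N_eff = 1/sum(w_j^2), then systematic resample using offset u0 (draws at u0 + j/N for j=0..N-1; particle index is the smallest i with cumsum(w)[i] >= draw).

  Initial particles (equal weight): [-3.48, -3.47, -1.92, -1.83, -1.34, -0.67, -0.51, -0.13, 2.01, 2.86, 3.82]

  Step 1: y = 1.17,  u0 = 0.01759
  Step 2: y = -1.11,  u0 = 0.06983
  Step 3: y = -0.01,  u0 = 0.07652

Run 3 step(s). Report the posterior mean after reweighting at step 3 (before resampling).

post_mean = -0.3490

step 1: w=[0.0000, 0.0000, 0.0005, 0.0008, 0.0064, 0.0620, 0.0963, 0.2333, 0.5033, 0.0938, 0.0036]  mean=1.1619  Neff=3.0327  idx=[5, 6, 7, 7, 7, 8, 8, 8, 8, 8, 9]
step 2: w=[0.2834, 0.2488, 0.1557, 0.1557, 0.1557, 0.0002, 0.0002, 0.0002, 0.0002, 0.0002, 0.0000]  mean=-0.3758  Neff=4.6533  idx=[0, 0, 0, 1, 1, 1, 2, 3, 3, 4, 4]
step 3: w=[0.0745, 0.0745, 0.0745, 0.0862, 0.0862, 0.0862, 0.1036, 0.1036, 0.1036, 0.1036, 0.1036]  mean=-0.3490  Neff=10.8011  idx=[1, 2, 3, 4, 5, 6, 7, 8, 9, 9, 10]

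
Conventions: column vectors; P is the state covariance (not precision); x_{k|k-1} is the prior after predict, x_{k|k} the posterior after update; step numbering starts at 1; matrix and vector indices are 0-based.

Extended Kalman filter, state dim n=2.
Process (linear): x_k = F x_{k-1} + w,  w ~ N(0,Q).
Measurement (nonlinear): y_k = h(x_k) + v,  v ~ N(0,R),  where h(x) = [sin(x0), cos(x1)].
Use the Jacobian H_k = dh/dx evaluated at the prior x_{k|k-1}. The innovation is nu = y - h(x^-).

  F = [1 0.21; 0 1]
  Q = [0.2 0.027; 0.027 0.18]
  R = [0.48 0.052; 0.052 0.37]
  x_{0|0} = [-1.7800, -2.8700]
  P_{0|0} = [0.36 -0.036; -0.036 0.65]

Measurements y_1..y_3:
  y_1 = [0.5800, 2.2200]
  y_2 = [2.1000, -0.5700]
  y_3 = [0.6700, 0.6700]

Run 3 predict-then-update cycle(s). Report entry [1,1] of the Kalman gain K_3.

step 1: x^-=[-2.3827, -2.8700]  P^-=[0.5735 0.1275; 0.1275 0.8300]  H_jac=[-0.7256 0.0000; 0.0000 0.2683]  S=[0.7820 0.0272; 0.0272 0.4297]  K=[-0.5361 0.1135; -0.1366 0.5268]  nu=[1.2681, 3.1833]  x^+=[-2.7013, -1.3663]  P^+=[0.3465 0.0526; 0.0526 0.7001]
step 2: x^-=[-2.9882, -1.3663]  P^-=[0.5995 0.2266; 0.2266 0.8801]  H_jac=[-0.9883 0.0000; 0.0000 0.9792]  S=[1.0655 -0.1673; -0.1673 1.2138]  K=[-0.5390 0.1085; -0.1009 0.6960]  nu=[2.2528, -0.7730]  x^+=[-4.2864, -2.1317]  P^+=[0.2561 0.0124; 0.0124 0.2577]
step 3: x^-=[-4.7340, -2.1317]  P^-=[0.4726 0.0935; 0.0935 0.4377]  H_jac=[0.0216 0.0000; 0.0000 0.8468]  S=[0.4802 0.0537; 0.0537 0.6838]  K=[0.0084 0.1151; -0.0569 0.5464]  nu=[-0.3298, 1.2020]  x^+=[-4.5984, -1.4562]  P^+=[0.4634 0.0508; 0.0508 0.2353]

K[1,1] = 0.5464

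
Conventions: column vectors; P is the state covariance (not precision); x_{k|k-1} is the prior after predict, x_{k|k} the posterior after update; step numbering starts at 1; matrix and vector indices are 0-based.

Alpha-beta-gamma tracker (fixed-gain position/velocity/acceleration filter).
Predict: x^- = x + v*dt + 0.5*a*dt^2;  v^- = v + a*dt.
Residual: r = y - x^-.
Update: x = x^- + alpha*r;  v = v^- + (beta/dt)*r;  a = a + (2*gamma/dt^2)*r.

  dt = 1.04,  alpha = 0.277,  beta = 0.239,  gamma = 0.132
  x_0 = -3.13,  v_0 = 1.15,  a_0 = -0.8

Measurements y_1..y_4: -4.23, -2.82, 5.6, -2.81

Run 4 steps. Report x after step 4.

x_post = -1.6394

step 1: x_pred=-2.3666  r=-1.8634  x^+=-2.8828  v^+=-0.1102  a^+=-1.2548
step 2: x_pred=-3.6760  r=0.8560  x^+=-3.4389  v^+=-1.2185  a^+=-1.0459
step 3: x_pred=-5.2718  r=10.8718  x^+=-2.2603  v^+=0.1922  a^+=1.6077
step 4: x_pred=-1.1909  r=-1.6191  x^+=-1.6394  v^+=1.4922  a^+=1.2125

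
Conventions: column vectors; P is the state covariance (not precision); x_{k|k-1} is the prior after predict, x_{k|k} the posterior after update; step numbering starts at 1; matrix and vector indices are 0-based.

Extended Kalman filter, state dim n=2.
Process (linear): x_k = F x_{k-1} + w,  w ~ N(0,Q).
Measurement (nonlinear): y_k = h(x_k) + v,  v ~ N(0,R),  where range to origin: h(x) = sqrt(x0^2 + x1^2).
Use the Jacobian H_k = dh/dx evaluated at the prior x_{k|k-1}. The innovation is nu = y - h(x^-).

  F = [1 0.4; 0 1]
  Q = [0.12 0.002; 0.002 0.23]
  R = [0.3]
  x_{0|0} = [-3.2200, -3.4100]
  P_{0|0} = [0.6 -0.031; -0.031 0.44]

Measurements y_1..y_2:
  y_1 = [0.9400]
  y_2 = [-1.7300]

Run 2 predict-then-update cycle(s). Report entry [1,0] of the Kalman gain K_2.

step 1: x^-=[-4.5840, -3.4100]  P^-=[0.7656 0.1470; 0.1470 0.6700]  H_jac=[-0.8023 -0.5969]  S=[1.1723]  K=[-0.5988; -0.4417]  nu=[-4.7732]  x^+=[-1.7257, -1.3016]  P^+=[0.3452 -0.1631; -0.1631 0.4413]
step 2: x^-=[-2.2463, -1.3016]  P^-=[0.4054 0.0154; 0.0154 0.6713]  H_jac=[-0.8652 -0.5013]  S=[0.7856]  K=[-0.4563; -0.4454]  nu=[-4.3262]  x^+=[-0.2723, 0.6252]  P^+=[0.2418 -0.1442; -0.1442 0.5154]

K[1,0] = -0.4454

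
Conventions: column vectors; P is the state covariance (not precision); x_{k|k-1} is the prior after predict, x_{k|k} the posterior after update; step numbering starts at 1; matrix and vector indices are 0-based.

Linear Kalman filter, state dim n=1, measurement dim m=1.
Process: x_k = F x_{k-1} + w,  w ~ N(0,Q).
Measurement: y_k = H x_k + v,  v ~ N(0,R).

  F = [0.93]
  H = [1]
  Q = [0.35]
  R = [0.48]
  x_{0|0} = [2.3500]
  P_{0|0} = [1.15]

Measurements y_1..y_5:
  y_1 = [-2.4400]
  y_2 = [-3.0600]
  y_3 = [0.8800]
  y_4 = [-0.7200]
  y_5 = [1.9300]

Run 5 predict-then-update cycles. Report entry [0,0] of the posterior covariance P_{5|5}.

step 1: x^-=[2.1855]  P^-=[1.3446]  S=[1.8246]  K=[0.7369]  nu=[-4.6255]  x^+=[-1.2232]  P^+=[0.3537]
step 2: x^-=[-1.1376]  P^-=[0.6559]  S=[1.1359]  K=[0.5774]  nu=[-1.9224]  x^+=[-2.2477]  P^+=[0.2772]
step 3: x^-=[-2.0903]  P^-=[0.5897]  S=[1.0697]  K=[0.5513]  nu=[2.9703]  x^+=[-0.4528]  P^+=[0.2646]
step 4: x^-=[-0.4211]  P^-=[0.5789]  S=[1.0589]  K=[0.5467]  nu=[-0.2989]  x^+=[-0.5845]  P^+=[0.2624]
step 5: x^-=[-0.5436]  P^-=[0.5770]  S=[1.0570]  K=[0.5459]  nu=[2.4736]  x^+=[0.8067]  P^+=[0.2620]

P_post[0,0] = 0.2620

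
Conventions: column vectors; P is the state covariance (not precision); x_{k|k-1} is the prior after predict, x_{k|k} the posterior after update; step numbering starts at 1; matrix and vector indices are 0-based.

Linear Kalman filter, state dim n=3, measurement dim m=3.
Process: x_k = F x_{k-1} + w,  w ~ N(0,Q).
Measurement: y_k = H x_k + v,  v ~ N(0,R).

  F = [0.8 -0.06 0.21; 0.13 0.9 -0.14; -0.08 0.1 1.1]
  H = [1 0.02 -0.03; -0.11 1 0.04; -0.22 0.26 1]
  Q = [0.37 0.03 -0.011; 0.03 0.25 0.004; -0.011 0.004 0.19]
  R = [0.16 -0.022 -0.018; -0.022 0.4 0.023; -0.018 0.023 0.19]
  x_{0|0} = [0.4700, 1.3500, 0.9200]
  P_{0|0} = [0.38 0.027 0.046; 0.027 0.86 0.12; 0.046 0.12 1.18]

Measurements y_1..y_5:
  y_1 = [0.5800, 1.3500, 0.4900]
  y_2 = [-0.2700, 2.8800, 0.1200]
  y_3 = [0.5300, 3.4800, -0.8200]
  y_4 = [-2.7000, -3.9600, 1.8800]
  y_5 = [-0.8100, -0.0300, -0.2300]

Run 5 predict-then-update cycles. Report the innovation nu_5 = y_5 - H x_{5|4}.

innov = [0.6856, 0.9777, -1.2680]

step 1: x^-=[0.4882, 1.1473, 1.1094]  P^-=[0.6782 0.0274 0.2687; 0.0274 0.9506 0.0183; 0.2687 0.0183 1.6467]  S=[0.8250 -0.0411 0.0660; -0.0411 1.3545 0.3322; 0.0660 0.3322 1.8220]  K=[0.8089 -0.0128 0.0425; 0.0896 0.7000 0.0115; 0.1856 -0.1745 0.8991]  nu=[0.1021, 0.2120, -0.8103]  x^+=[0.5337, 1.2955, 0.3628]  P^+=[0.1298 -0.0086 0.0240; -0.0086 0.2797 -0.0579; 0.0240 -0.0579 0.1838]
step 2: x^-=[0.4254, 1.1846, 0.4860]  P^-=[0.4726 0.0034 0.0441; 0.0034 0.4940 -0.0528; 0.0441 -0.0528 0.3992]  S=[0.6307 -0.0577 -0.0868; -0.0577 0.8950 0.1194; -0.0868 0.1194 0.5982]  K=[0.7483 -0.0055 0.0110; 0.0776 0.5507 0.0265; 0.1301 -0.1279 0.6726]  nu=[-0.7045, 1.7228, -0.5804]  x^+=[-0.1177, 2.0632, -0.2164]  P^+=[0.1203 -0.0058 0.0165; -0.0058 0.2202 -0.0422; 0.0165 -0.0422 0.1371]
step 3: x^-=[-0.2634, 1.8718, -0.0223]  P^-=[0.4610 0.0127 0.0273; 0.0127 0.4418 -0.0369; 0.0273 -0.0369 0.3468]  S=[0.6204 -0.0494 -0.0973; -0.0494 0.8419 0.1192; -0.0973 0.1192 0.5563]  K=[0.7425 -0.0007 0.0026; 0.0839 0.5208 0.0382; 0.1173 -0.1147 0.6404]  nu=[0.7553, 1.5801, -1.3423]  x^+=[0.2928, 2.7069, -0.9746]  P^+=[0.1193 -0.0040 0.0144; -0.0040 0.2084 -0.0373; 0.0144 -0.0373 0.1298]
step 4: x^-=[-0.1329, 2.6107, -0.8248]  P^-=[0.4590 0.0159 0.0239; 0.0159 0.4313 -0.0325; 0.0239 -0.0325 0.3392]  S=[0.6187 -0.0464 -0.0992; -0.0464 0.8311 0.1202; -0.0992 0.1202 0.5514]  K=[0.7414 0.0008 0.0009; 0.0865 0.5141 0.0416; 0.1146 -0.1114 0.6353]  nu=[-2.6441, -6.5523, 1.9968]  x^+=[-2.0968, -0.9034, 0.8706]  P^+=[0.1191 -0.0034 0.0139; -0.0034 0.2058 -0.0361; 0.0139 -0.0361 0.1285]
step 5: x^-=[-1.4404, -1.2075, 1.0351]  P^-=[0.4585 0.0168 0.0232; 0.0168 0.4290 -0.0314; 0.0232 -0.0314 0.3380]  S=[0.6183 -0.0456 -0.0995; -0.0456 0.8287 0.1205; -0.0995 0.1205 0.5508]  K=[0.7412 0.0012 0.0005; 0.0871 0.5126 0.0424; 0.1141 -0.1106 0.6345]  nu=[0.6856, 0.9777, -1.2680]  x^+=[-0.9318, -0.7005, 0.2006]  P^+=[0.1190 -0.0033 0.0138; -0.0033 0.2052 -0.0358; 0.0138 -0.0358 0.1283]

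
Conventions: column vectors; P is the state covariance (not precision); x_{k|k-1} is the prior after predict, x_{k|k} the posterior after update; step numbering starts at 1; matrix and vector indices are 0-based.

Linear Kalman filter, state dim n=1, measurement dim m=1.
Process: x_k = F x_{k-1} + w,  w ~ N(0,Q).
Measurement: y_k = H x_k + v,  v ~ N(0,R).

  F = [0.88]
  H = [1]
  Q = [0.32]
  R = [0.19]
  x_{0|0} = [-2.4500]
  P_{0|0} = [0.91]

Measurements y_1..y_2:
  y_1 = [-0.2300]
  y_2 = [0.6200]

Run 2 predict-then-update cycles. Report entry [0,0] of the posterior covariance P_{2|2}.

P_post[0,0] = 0.1331

step 1: x^-=[-2.1560]  P^-=[1.0247]  S=[1.2147]  K=[0.8436]  nu=[1.9260]  x^+=[-0.5313]  P^+=[0.1603]
step 2: x^-=[-0.4675]  P^-=[0.4441]  S=[0.6341]  K=[0.7004]  nu=[1.0875]  x^+=[0.2942]  P^+=[0.1331]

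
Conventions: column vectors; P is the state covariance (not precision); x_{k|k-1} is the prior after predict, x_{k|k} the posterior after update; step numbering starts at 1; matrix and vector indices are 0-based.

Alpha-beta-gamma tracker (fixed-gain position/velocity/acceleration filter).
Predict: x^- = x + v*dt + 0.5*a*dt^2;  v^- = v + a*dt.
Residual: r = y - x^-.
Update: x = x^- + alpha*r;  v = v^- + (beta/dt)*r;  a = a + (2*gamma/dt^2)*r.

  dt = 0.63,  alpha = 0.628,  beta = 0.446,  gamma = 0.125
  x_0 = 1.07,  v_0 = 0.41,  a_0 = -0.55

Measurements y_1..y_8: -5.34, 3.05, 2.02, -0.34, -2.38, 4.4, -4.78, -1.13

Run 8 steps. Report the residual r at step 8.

step 1: x_pred=1.2192  r=-6.5592  x^+=-2.9000  v^+=-4.5800  a^+=-4.6815
step 2: x_pred=-6.7144  r=9.7644  x^+=-0.5824  v^+=-0.6167  a^+=1.4689
step 3: x_pred=-0.6794  r=2.6994  x^+=1.0158  v^+=2.2197  a^+=3.1692
step 4: x_pred=3.0432  r=-3.3832  x^+=0.9185  v^+=1.8212  a^+=1.0382
step 5: x_pred=2.2720  r=-4.6520  x^+=-0.6495  v^+=-0.8180  a^+=-1.8920
step 6: x_pred=-1.5402  r=5.9402  x^+=2.1902  v^+=2.1954  a^+=1.8497
step 7: x_pred=3.9404  r=-8.7204  x^+=-1.5360  v^+=-2.8128  a^+=-3.6431
step 8: x_pred=-4.0310  r=2.9010  x^+=-2.2092  v^+=-3.0542  a^+=-1.8158

resid = 2.9010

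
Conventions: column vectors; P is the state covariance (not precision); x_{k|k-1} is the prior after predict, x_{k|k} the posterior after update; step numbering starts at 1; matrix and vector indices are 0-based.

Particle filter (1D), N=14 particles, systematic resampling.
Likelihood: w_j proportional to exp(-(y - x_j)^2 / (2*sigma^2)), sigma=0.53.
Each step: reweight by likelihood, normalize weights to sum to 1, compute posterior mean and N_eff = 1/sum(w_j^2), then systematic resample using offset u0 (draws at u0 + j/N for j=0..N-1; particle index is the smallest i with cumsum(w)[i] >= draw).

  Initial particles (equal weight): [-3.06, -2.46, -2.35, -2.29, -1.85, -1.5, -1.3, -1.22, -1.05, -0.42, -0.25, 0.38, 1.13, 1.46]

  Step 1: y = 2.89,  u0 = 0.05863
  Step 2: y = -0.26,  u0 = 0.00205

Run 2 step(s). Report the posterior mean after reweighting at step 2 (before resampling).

post_mean = 1.2921

step 1: w=[0.0000, 0.0000, 0.0000, 0.0000, 0.0000, 0.0000, 0.0000, 0.0000, 0.0000, 0.0000, 0.0000, 0.0004, 0.1330, 0.8665]  mean=1.4156  Neff=1.3012  idx=[12, 12, 13, 13, 13, 13, 13, 13, 13, 13, 13, 13, 13, 13]
step 2: w=[0.2544, 0.2544, 0.0409, 0.0409, 0.0409, 0.0409, 0.0409, 0.0409, 0.0409, 0.0409, 0.0409, 0.0409, 0.0409, 0.0409]  mean=1.2921  Neff=6.6877  idx=[0, 0, 0, 0, 1, 1, 1, 1, 3, 5, 7, 8, 10, 12]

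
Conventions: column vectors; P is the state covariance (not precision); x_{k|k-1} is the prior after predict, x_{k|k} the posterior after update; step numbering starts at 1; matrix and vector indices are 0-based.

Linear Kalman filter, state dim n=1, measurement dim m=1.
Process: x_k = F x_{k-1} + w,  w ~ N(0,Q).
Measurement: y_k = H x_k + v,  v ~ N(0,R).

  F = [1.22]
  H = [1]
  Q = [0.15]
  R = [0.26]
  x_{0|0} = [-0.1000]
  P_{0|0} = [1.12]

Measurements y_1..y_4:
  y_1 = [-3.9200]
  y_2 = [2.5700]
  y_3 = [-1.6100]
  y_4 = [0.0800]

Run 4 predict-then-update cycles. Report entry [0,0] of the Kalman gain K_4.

step 1: x^-=[-0.1220]  P^-=[1.8170]  S=[2.0770]  K=[0.8748]  nu=[-3.7980]  x^+=[-3.4446]  P^+=[0.2275]
step 2: x^-=[-4.2024]  P^-=[0.4885]  S=[0.7485]  K=[0.6527]  nu=[6.7724]  x^+=[0.2177]  P^+=[0.1697]
step 3: x^-=[0.2656]  P^-=[0.4026]  S=[0.6626]  K=[0.6076]  nu=[-1.8756]  x^+=[-0.8740]  P^+=[0.1580]
step 4: x^-=[-1.0663]  P^-=[0.3851]  S=[0.6451]  K=[0.5970]  nu=[1.1463]  x^+=[-0.3820]  P^+=[0.1552]

K[0,0] = 0.5970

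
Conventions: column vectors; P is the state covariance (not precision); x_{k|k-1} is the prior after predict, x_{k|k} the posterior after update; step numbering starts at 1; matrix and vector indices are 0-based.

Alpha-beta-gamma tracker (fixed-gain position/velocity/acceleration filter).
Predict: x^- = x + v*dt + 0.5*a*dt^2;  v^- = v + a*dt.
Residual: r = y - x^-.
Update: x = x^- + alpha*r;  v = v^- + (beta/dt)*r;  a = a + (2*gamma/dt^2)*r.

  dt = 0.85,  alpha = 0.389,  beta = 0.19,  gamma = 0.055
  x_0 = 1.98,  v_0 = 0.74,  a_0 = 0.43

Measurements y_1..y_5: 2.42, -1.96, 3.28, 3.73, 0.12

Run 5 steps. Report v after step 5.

step 1: x_pred=2.7643  r=-0.3443  x^+=2.6304  v^+=1.0285  a^+=0.3776
step 2: x_pred=3.6410  r=-5.6010  x^+=1.4622  v^+=0.0975  a^+=-0.4752
step 3: x_pred=1.3734  r=1.9066  x^+=2.1151  v^+=0.1197  a^+=-0.1849
step 4: x_pred=2.1501  r=1.5799  x^+=2.7647  v^+=0.3157  a^+=0.0556
step 5: x_pred=3.0531  r=-2.9331  x^+=1.9121  v^+=-0.2926  a^+=-0.3909

v_post = -0.2926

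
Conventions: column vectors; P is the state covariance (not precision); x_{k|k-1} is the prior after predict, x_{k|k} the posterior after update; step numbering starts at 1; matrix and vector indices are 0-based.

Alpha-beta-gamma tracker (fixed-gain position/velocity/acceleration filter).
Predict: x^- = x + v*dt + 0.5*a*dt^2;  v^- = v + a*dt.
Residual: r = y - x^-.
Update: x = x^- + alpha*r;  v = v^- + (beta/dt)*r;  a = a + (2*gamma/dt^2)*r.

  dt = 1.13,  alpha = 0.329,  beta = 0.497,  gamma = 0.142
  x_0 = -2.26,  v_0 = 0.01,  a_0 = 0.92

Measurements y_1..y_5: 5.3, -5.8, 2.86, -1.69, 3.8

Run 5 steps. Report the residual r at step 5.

resid = 5.9406

step 1: x_pred=-1.6613  r=6.9613  x^+=0.6290  v^+=4.1114  a^+=2.4683
step 2: x_pred=6.8507  r=-12.6507  x^+=2.6886  v^+=1.3365  a^+=-0.3454
step 3: x_pred=3.9783  r=-1.1183  x^+=3.6104  v^+=0.4543  a^+=-0.5941
step 4: x_pred=3.7445  r=-5.4345  x^+=1.9565  v^+=-2.6072  a^+=-1.8028
step 5: x_pred=-2.1406  r=5.9406  x^+=-0.1862  v^+=-2.0316  a^+=-0.4815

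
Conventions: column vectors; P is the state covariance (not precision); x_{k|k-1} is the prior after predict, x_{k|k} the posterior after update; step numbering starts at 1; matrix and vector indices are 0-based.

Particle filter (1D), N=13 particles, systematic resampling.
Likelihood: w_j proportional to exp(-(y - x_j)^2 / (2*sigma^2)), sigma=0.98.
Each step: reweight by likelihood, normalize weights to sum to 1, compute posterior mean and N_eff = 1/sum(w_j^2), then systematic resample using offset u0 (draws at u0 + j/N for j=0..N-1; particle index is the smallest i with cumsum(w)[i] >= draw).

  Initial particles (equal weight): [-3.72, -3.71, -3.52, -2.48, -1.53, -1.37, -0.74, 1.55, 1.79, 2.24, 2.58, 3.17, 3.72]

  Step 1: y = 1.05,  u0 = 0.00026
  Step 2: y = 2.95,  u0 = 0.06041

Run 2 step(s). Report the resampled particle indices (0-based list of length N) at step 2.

step 1: w=[0.0000, 0.0000, 0.0000, 0.0005, 0.0112, 0.0170, 0.0675, 0.3143, 0.2692, 0.1713, 0.1058, 0.0345, 0.0087]  mean=1.6757  Neff=4.5873  idx=[3, 6, 7, 7, 7, 7, 8, 8, 8, 9, 9, 9, 10]
step 2: w=[0.0000, 0.0001, 0.0584, 0.0584, 0.0584, 0.0584, 0.0804, 0.0804, 0.0804, 0.1247, 0.1247, 0.1247, 0.1509]  mean=2.0211  Neff=9.7604  idx=[3, 4, 5, 6, 7, 8, 9, 9, 10, 11, 11, 12, 12]

resampled_idx = [3, 4, 5, 6, 7, 8, 9, 9, 10, 11, 11, 12, 12]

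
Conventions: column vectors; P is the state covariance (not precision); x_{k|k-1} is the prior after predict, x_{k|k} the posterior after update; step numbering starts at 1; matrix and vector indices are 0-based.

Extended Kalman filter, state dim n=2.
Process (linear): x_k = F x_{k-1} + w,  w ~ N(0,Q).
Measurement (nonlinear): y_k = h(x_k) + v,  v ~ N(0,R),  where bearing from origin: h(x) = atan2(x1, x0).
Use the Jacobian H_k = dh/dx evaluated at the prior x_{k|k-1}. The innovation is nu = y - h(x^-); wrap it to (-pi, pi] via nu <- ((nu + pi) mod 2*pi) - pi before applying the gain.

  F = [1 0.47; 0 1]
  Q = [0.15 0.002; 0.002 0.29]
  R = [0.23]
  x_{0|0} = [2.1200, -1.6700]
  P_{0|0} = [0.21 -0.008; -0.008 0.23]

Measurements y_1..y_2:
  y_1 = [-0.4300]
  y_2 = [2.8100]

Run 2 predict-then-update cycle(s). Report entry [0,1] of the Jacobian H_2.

step 1: x^-=[1.3351, -1.6700]  P^-=[0.4033 0.1021; 0.1021 0.5200]  H_jac=[0.3653 0.2921]  S=[0.3500]  K=[0.5062; 0.5405]  nu=[0.4664]  x^+=[1.5712, -1.4179]  P^+=[0.3136 0.0063; 0.0063 0.4177]
step 2: x^-=[0.9048, -1.4179]  P^-=[0.5619 0.2047; 0.2047 0.7077]  H_jac=[0.5012 0.3198]  S=[0.5091]  K=[0.6817; 0.6461]  nu=[-2.4704]  x^+=[-0.7792, -3.0139]  P^+=[0.3253 -0.0195; -0.0195 0.4952]

H_jac[0,1] = 0.3198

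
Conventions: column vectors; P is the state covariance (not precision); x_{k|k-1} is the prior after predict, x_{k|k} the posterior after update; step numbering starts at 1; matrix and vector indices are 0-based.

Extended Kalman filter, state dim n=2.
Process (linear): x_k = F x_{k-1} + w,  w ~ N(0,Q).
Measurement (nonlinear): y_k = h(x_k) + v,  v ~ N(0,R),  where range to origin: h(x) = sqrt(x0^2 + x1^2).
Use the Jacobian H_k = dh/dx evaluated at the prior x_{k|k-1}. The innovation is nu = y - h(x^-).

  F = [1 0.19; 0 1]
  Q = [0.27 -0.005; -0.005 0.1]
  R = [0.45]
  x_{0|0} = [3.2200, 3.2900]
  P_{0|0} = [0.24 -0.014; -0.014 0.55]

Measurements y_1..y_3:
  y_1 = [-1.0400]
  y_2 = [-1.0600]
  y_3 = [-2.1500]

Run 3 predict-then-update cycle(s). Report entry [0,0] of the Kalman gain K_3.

K[0,0] = 0.2931

step 1: x^-=[3.8451, 3.2900]  P^-=[0.5245 0.0855; 0.0855 0.6500]  H_jac=[0.7598 0.6501]  S=[1.1120]  K=[0.4084; 0.4384]  nu=[-6.1005]  x^+=[1.3537, 0.6154]  P^+=[0.3391 -0.1136; -0.1136 0.4362]
step 2: x^-=[1.4707, 0.6154]  P^-=[0.5816 -0.0357; -0.0357 0.5362]  H_jac=[0.9225 0.3860]  S=[0.9994]  K=[0.5231; 0.1741]  nu=[-2.6542]  x^+=[0.0823, 0.1532]  P^+=[0.3082 -0.1268; -0.1268 0.5059]
step 3: x^-=[0.1114, 0.1532]  P^-=[0.5483 -0.0356; -0.0356 0.6059]  H_jac=[0.5882 0.8087]  S=[1.0021]  K=[0.2931; 0.4681]  nu=[-2.3394]  x^+=[-0.5742, -0.9419]  P^+=[0.4622 -0.1731; -0.1731 0.3864]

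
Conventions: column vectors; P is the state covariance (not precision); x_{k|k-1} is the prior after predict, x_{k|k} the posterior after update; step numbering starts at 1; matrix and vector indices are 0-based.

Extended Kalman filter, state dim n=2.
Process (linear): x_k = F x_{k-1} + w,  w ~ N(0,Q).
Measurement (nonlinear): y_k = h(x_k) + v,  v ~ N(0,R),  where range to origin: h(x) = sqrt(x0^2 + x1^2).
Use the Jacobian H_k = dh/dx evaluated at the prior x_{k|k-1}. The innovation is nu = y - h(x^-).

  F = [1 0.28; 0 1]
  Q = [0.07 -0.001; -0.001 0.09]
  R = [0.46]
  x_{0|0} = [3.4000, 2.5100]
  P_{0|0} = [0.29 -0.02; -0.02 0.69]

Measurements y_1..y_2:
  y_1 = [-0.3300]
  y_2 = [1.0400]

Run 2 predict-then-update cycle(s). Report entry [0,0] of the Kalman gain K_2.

K[0,0] = 0.4104

step 1: x^-=[4.1028, 2.5100]  P^-=[0.4029 0.1722; 0.1722 0.7800]  H_jac=[0.8530 0.5219]  S=[1.1189]  K=[0.3875; 0.4951]  nu=[-5.1397]  x^+=[2.1113, -0.0345]  P^+=[0.2349 -0.0424; -0.0424 0.5058]
step 2: x^-=[2.1016, -0.0345]  P^-=[0.3208 0.0982; 0.0982 0.5958]  H_jac=[0.9999 -0.0164]  S=[0.7776]  K=[0.4104; 0.1136]  nu=[-1.0619]  x^+=[1.6658, -0.1552]  P^+=[0.1898 0.0619; 0.0619 0.5857]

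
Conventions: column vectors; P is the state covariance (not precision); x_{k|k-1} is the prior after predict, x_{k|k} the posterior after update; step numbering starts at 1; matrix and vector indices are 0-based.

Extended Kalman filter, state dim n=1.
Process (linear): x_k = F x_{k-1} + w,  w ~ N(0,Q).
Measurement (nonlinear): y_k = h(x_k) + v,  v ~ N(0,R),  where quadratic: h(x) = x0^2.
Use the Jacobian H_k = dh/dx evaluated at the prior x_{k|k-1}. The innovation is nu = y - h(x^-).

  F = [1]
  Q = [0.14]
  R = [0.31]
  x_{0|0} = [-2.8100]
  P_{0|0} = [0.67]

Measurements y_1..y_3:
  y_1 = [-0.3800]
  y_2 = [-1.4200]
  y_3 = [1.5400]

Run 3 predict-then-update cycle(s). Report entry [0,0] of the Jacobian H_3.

step 1: x^-=[-2.8100]  P^-=[0.8100]  H_jac=[-5.6200]  S=[25.8934]  K=[-0.1758]  nu=[-8.2761]  x^+=[-1.3550]  P^+=[0.0097]
step 2: x^-=[-1.3550]  P^-=[0.1497]  H_jac=[-2.7100]  S=[1.4094]  K=[-0.2878]  nu=[-3.2561]  x^+=[-0.4178]  P^+=[0.0329]
step 3: x^-=[-0.4178]  P^-=[0.1729]  H_jac=[-0.8356]  S=[0.4307]  K=[-0.3355]  nu=[1.3654]  x^+=[-0.8758]  P^+=[0.1245]

H_jac[0,0] = -0.8356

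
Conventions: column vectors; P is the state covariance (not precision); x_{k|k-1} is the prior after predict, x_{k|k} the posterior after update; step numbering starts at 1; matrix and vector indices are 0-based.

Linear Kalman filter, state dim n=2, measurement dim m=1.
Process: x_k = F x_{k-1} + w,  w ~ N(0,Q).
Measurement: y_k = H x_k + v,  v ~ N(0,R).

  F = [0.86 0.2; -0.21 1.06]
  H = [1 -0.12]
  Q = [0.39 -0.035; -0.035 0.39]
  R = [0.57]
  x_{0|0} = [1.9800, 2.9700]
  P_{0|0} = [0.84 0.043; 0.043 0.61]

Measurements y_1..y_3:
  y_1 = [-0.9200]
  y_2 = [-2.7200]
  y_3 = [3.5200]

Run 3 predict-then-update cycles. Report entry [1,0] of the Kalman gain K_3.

step 1: x^-=[2.2968, 2.7324]  P^-=[1.0505 -0.0200; -0.0200 1.0933]  S=[1.6410]  K=[0.6416; -0.0921]  nu=[-2.8889]  x^+=[0.4433, 2.9986]  P^+=[0.3750 0.0770; 0.0770 1.0794]
step 2: x^-=[0.9809, 3.0854]  P^-=[0.7370 0.1931; 0.1931 1.5850]  S=[1.2835]  K=[0.5562; 0.0022]  nu=[-3.3307]  x^+=[-0.8715, 3.0779]  P^+=[0.3400 0.1915; 0.1915 1.5850]
step 3: x^-=[-0.1339, 3.4456]  P^-=[0.7707 0.4061; 0.4061 2.1007]  S=[1.2735]  K=[0.5669; 0.1210]  nu=[4.0673]  x^+=[2.1720, 3.9376]  P^+=[0.3614 0.3188; 0.3188 2.0820]

K[1,0] = 0.1210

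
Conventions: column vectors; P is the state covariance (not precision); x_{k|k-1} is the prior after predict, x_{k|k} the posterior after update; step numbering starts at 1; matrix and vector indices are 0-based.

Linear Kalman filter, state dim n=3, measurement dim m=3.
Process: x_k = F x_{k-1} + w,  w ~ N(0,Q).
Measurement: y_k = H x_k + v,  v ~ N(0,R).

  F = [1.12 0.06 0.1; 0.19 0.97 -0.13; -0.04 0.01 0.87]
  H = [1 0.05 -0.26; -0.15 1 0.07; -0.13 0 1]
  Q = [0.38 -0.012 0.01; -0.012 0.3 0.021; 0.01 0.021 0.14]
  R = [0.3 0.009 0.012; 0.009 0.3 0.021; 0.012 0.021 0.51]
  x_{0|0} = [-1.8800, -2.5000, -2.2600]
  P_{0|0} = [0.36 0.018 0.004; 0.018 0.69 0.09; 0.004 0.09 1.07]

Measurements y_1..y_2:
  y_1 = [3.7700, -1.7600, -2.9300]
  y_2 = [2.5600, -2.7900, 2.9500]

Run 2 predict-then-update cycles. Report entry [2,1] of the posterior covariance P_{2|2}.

P_post[2,1] = 0.0034

step 1: x^-=[-2.4816, -2.4884, -1.9160]  P^-=[0.8492 0.1181 0.0962; 0.1181 0.9640 -0.0202; 0.0962 -0.0202 0.9518]  S=[1.1782 0.0454 -0.2482; 0.0454 1.2475 0.0533; -0.2482 0.0533 1.4511]  K=[0.7303 -0.0336 0.1164; 0.1095 0.7549 -0.0335; 0.0075 -0.0024 0.6486]  nu=[5.8779, 0.4903, -1.3366]  x^+=[1.6390, -1.4300, -2.7402]  P^+=[0.2445 0.0287 0.0992; 0.0287 0.2308 0.0038; 0.0992 0.0038 0.3437]
step 2: x^-=[1.4759, -0.7195, -2.4638]  P^-=[0.7171 0.0683 0.1258; 0.0683 0.5365 0.0016; 0.1258 0.0016 0.3937]  S=[0.9865 0.0022 -0.0539; 0.0022 0.8317 0.0352; -0.0539 0.0352 0.8831]  K=[0.7018 -0.0419 0.0814; 0.0931 0.6338 -0.0279; 0.0474 -0.0060 0.4304]  nu=[0.4795, -1.6767, 5.6057]  x^+=[2.3390, -1.8939, -0.0181]  P^+=[0.2305 0.0245 0.0790; 0.0245 0.1938 0.0034; 0.0790 0.0034 0.2302]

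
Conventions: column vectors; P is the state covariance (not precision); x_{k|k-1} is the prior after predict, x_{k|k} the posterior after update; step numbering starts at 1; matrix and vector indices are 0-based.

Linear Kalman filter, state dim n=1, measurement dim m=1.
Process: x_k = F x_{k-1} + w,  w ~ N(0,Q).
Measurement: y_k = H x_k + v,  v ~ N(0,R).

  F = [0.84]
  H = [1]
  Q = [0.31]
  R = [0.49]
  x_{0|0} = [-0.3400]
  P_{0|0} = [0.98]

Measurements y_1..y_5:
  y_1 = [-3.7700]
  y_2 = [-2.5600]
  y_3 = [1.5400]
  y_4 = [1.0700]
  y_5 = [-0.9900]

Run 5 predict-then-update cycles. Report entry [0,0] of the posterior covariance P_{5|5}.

P_post[0,0] = 0.2429

step 1: x^-=[-0.2856]  P^-=[1.0015]  S=[1.4915]  K=[0.6715]  nu=[-3.4844]  x^+=[-2.6253]  P^+=[0.3290]
step 2: x^-=[-2.2052]  P^-=[0.5422]  S=[1.0322]  K=[0.5253]  nu=[-0.3548]  x^+=[-2.3916]  P^+=[0.2574]
step 3: x^-=[-2.0089]  P^-=[0.4916]  S=[0.9816]  K=[0.5008]  nu=[3.5489]  x^+=[-0.2316]  P^+=[0.2454]
step 4: x^-=[-0.1945]  P^-=[0.4832]  S=[0.9732]  K=[0.4965]  nu=[1.2645]  x^+=[0.4333]  P^+=[0.2433]
step 5: x^-=[0.3640]  P^-=[0.4817]  S=[0.9717]  K=[0.4957]  nu=[-1.3540]  x^+=[-0.3072]  P^+=[0.2429]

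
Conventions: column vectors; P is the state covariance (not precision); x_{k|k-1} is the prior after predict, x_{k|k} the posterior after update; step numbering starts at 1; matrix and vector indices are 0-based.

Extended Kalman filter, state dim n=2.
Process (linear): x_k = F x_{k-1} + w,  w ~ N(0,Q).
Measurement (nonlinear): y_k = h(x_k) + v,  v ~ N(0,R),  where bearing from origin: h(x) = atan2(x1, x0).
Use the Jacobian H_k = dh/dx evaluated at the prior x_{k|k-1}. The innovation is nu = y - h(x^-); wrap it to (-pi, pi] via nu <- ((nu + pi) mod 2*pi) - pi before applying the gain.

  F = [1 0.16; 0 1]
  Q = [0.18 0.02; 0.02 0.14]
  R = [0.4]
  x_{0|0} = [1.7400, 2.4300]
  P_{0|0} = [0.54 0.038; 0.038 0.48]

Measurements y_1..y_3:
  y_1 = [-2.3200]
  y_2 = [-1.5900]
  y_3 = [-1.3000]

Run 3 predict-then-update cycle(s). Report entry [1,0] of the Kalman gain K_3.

step 1: x^-=[2.1288, 2.4300]  P^-=[0.7444 0.1348; 0.1348 0.6200]  H_jac=[-0.2328 0.2040]  S=[0.4533]  K=[-0.3217; 0.2097]  nu=[3.1118]  x^+=[1.1278, 3.0826]  P^+=[0.6975 0.1654; 0.1654 0.6001]
step 2: x^-=[1.6210, 3.0826]  P^-=[0.9458 0.2814; 0.2814 0.7401]  H_jac=[-0.2541 0.1336]  S=[0.4552]  K=[-0.4454; 0.0602]  nu=[-2.6767]  x^+=[2.8133, 2.9216]  P^+=[0.8555 0.2936; 0.2936 0.7384]
step 3: x^-=[3.2807, 2.9216]  P^-=[1.1484 0.4317; 0.4317 0.8784]  H_jac=[-0.1514 0.1700]  S=[0.4295]  K=[-0.2339; 0.1955]  nu=[-2.0276]  x^+=[3.7550, 2.5252]  P^+=[1.1249 0.4514; 0.4514 0.8620]

K[1,0] = 0.1955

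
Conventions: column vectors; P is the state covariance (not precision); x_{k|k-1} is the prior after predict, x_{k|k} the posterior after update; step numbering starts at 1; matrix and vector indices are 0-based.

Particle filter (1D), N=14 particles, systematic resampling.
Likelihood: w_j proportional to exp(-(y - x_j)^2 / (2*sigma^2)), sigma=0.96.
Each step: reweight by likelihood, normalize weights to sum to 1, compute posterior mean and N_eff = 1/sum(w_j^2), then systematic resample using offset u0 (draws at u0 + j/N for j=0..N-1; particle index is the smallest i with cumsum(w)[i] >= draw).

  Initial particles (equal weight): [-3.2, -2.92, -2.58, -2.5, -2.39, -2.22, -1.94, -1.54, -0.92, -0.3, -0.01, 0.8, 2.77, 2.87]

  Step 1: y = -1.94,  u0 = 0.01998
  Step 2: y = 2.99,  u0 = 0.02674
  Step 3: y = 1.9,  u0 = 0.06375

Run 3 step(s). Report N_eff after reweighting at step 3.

step 1: w=[0.0572, 0.0804, 0.1085, 0.1143, 0.1214, 0.1298, 0.1355, 0.1242, 0.0770, 0.0315, 0.0180, 0.0023, 0.0000, 0.0000]  mean=-2.0945  Neff=9.3309  idx=[0, 1, 2, 2, 3, 4, 4, 5, 5, 6, 6, 7, 8, 9]
step 2: w=[0.0000, 0.0000, 0.0000, 0.0000, 0.0000, 0.0000, 0.0000, 0.0001, 0.0001, 0.0006, 0.0006, 0.0047, 0.0810, 0.9126]  mean=-0.3589  Neff=1.1912  idx=[12, 13, 13, 13, 13, 13, 13, 13, 13, 13, 13, 13, 13, 13]
step 3: w=[0.0140, 0.0758, 0.0758, 0.0758, 0.0758, 0.0758, 0.0758, 0.0758, 0.0758, 0.0758, 0.0758, 0.0758, 0.0758, 0.0758]  mean=-0.3087  Neff=13.3372  idx=[1, 2, 3, 4, 5, 6, 7, 8, 9, 10, 11, 12, 12, 13]

N_eff = 13.3372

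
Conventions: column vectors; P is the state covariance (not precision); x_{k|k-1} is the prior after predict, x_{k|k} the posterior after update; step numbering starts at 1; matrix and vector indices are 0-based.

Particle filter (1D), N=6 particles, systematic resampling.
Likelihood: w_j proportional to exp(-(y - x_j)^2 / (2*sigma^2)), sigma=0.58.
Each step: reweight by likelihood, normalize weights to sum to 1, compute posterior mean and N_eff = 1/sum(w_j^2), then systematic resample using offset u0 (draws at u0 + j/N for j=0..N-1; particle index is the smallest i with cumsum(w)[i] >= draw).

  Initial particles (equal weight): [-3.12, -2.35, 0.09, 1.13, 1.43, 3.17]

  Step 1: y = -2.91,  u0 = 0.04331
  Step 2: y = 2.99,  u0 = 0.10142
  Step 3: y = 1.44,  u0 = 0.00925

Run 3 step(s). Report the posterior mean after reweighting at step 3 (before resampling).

post_mean = -2.3500

step 1: w=[0.5988, 0.4012, 0.0000, 0.0000, 0.0000, 0.0000]  mean=-2.8111  Neff=1.9248  idx=[0, 0, 0, 0, 1, 1]
step 2: w=[0.0000, 0.0000, 0.0000, 0.0000, 0.5000, 0.5000]  mean=-2.3500  Neff=2.0000  idx=[4, 4, 4, 5, 5, 5]
step 3: w=[0.1667, 0.1667, 0.1667, 0.1667, 0.1667, 0.1667]  mean=-2.3500  Neff=6.0000  idx=[0, 1, 2, 3, 4, 5]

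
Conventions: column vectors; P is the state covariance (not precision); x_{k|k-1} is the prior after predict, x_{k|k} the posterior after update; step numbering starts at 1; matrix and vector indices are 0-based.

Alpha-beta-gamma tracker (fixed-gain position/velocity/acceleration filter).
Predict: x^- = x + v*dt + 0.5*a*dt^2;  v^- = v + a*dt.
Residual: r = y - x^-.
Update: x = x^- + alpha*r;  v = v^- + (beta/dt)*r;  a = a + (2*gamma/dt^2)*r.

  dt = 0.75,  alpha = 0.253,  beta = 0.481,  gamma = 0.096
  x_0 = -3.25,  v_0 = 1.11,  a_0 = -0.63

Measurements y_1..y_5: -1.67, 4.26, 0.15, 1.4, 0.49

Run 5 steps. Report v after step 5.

v_post = -2.7518

step 1: x_pred=-2.5947  r=0.9247  x^+=-2.3607  v^+=1.2305  a^+=-0.3144
step 2: x_pred=-1.5263  r=5.7863  x^+=-0.0623  v^+=4.7057  a^+=1.6607
step 3: x_pred=3.9340  r=-3.7840  x^+=2.9766  v^+=3.5244  a^+=0.3691
step 4: x_pred=5.7237  r=-4.3237  x^+=4.6298  v^+=1.0282  a^+=-1.1068
step 5: x_pred=5.0897  r=-4.5997  x^+=3.9260  v^+=-2.7518  a^+=-2.6768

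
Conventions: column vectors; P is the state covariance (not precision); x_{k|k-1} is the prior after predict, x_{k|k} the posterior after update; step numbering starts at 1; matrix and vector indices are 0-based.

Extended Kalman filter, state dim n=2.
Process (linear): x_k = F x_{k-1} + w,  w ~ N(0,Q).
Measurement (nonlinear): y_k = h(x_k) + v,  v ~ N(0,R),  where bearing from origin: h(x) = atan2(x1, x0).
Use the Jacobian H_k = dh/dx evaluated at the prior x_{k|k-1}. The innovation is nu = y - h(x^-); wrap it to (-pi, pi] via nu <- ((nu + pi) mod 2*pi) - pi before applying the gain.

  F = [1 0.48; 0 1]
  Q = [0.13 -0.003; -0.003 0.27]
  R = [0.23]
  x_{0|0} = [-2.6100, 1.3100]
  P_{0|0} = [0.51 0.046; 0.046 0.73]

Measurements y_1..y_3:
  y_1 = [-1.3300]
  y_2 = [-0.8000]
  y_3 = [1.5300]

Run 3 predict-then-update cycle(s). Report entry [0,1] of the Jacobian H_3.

step 1: x^-=[-1.9812, 1.3100]  P^-=[0.8524 0.3934; 0.3934 1.0000]  H_jac=[-0.2322 -0.3512]  S=[0.4635]  K=[-0.7252; -0.9549]  nu=[2.3958]  x^+=[-3.7186, -0.9777]  P^+=[0.6086 0.0725; 0.0725 0.5774]
step 2: x^-=[-4.1878, -0.9777]  P^-=[0.9412 0.3466; 0.3466 0.8474]  H_jac=[0.0529 -0.2264]  S=[0.2678]  K=[-0.1073; -0.6482]  nu=[2.1122]  x^+=[-4.4145, -2.3468]  P^+=[0.9382 0.3280; 0.3280 0.7349]
step 3: x^-=[-5.5410, -2.3468]  P^-=[1.5524 0.6778; 0.6778 1.0049]  H_jac=[0.0648 -0.1530]  S=[0.2466]  K=[-0.0126; -0.4454]  nu=[-2.0122]  x^+=[-5.5156, -1.4504]  P^+=[1.5523 0.6764; 0.6764 0.9560]

H_jac[0,1] = -0.1530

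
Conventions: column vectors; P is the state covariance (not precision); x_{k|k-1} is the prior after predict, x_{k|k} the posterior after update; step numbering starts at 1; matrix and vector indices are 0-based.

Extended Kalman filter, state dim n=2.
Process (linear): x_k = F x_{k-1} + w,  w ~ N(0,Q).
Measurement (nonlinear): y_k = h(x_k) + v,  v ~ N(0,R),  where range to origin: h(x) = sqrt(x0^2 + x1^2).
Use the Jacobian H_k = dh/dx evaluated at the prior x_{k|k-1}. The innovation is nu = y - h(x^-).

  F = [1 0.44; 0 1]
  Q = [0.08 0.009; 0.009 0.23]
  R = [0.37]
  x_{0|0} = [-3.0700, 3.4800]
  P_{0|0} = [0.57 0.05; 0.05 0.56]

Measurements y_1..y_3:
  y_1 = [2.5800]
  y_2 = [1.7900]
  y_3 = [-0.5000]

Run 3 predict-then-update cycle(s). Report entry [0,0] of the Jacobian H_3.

H_jac[0,0] = 0.1137

step 1: x^-=[-1.5388, 3.4800]  P^-=[0.8024 0.3054; 0.3054 0.7900]  H_jac=[-0.4044 0.9146]  S=[0.9361]  K=[-0.0483; 0.6399]  nu=[-1.2250]  x^+=[-1.4797, 2.6961]  P^+=[0.8002 0.3343; 0.3343 0.4067]
step 2: x^-=[-0.2934, 2.6961]  P^-=[1.2532 0.5223; 0.5223 0.6367]  H_jac=[-0.1082 0.9941]  S=[0.9016]  K=[0.4255; 0.6394]  nu=[-0.9220]  x^+=[-0.6857, 2.1066]  P^+=[1.0899 0.2770; 0.2770 0.2681]
step 3: x^-=[0.2412, 2.1066]  P^-=[1.4656 0.4039; 0.4039 0.4981]  H_jac=[0.1137 0.9935]  S=[0.9719]  K=[0.5844; 0.5564]  nu=[-2.6203]  x^+=[-1.2902, 0.6485]  P^+=[1.1336 0.0879; 0.0879 0.1972]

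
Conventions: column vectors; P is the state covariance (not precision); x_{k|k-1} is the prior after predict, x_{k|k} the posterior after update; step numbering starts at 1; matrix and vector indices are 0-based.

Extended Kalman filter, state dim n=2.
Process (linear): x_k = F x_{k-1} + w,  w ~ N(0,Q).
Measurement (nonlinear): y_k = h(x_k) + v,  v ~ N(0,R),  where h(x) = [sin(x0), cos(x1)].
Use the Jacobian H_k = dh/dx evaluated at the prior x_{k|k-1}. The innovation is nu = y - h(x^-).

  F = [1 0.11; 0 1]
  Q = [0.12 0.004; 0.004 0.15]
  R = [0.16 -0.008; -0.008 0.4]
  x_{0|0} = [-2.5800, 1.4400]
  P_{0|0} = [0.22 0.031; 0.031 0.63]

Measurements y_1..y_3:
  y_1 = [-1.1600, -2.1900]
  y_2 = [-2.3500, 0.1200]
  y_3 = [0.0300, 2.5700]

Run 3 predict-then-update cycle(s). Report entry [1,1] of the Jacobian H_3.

step 1: x^-=[-2.4216, 1.4400]  P^-=[0.3544 0.1043; 0.1043 0.7800]  H_jac=[-0.7518 0.0000; 0.0000 -0.9915]  S=[0.3603 0.0697; 0.0697 1.1667]  K=[-0.7308 -0.0449; -0.0904 -0.6574]  nu=[-0.5006, -2.3204]  x^+=[-1.9514, 3.0107]  P^+=[0.1551 0.0122; 0.0122 0.2645]
step 2: x^-=[-1.6203, 3.0107]  P^-=[0.2809 0.0453; 0.0453 0.4145]  H_jac=[-0.0495 0.0000; 0.0000 -0.1305]  S=[0.1607 -0.0077; -0.0077 0.4071]  K=[-0.0872 -0.0162; -0.0203 -0.1333]  nu=[-1.3512, 1.1115]  x^+=[-1.5204, 2.8901]  P^+=[0.2796 0.0443; 0.0443 0.4073]
step 3: x^-=[-1.2025, 2.8901]  P^-=[0.4143 0.0931; 0.0931 0.5573]  H_jac=[0.3601 0.0000; 0.0000 -0.2488]  S=[0.2137 -0.0163; -0.0163 0.4345]  K=[0.6959 -0.0271; 0.1328 -0.3141]  nu=[0.9629, 3.5385]  x^+=[-0.6283, 1.9064]  P^+=[0.3099 0.0660; 0.0660 0.5092]

H_jac[1,1] = -0.2488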